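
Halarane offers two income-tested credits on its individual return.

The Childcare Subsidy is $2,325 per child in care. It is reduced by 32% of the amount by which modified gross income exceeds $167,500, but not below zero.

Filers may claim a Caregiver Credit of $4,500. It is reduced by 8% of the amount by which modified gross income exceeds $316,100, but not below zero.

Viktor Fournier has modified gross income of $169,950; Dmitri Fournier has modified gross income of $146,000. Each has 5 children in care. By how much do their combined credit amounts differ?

Viktor ($169,950): Childcare Subsidy: base = 5 × $2,325 = $11,625. 32% of the $2,450 excess over $167,500 is $784; credit = $11,625 − $784 = $10,841. Caregiver Credit: $169,950 is at or below the $316,100 threshold, so the full $4,500 applies. total $10,841 + $4,500 = $15,341
Dmitri ($146,000): Childcare Subsidy: base = 5 × $2,325 = $11,625. $146,000 is at or below the $167,500 threshold, so the full $11,625 applies. Caregiver Credit: $146,000 is at or below the $316,100 threshold, so the full $4,500 applies. total $11,625 + $4,500 = $16,125
Difference: |$15,341 − $16,125| = $784.

$784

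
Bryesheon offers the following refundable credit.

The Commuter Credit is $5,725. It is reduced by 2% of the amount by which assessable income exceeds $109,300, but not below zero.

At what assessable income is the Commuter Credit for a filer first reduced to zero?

The credit falls by 2% of each dollar above $109,300, so it reaches zero when the excess is $5,725 / 2% = $286,250: income = $109,300 + $286,250 = $395,550.

$395,550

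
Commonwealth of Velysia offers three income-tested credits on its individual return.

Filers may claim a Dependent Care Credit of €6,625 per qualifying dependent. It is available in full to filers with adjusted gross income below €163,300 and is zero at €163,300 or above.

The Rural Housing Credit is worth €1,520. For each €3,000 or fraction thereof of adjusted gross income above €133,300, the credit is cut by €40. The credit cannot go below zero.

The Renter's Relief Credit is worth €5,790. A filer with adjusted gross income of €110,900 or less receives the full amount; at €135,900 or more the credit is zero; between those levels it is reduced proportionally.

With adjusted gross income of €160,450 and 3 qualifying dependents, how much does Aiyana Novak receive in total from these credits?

Dependent Care Credit: base = 3 × €6,625 = €19,875. €160,450 is below the €163,300 cutoff, so the full €19,875 applies.
Rural Housing Credit: income exceeds €133,300 by €27,150, which is 10 full-or-partial €3,000 increments; reduction = 10 × €40 = €400, leaving €1,120.
Renter's Relief Credit: €160,450 is at or above €135,900, so the credit is €0.
Total: €19,875 + €1,120 + €0 = €20,995.

€20,995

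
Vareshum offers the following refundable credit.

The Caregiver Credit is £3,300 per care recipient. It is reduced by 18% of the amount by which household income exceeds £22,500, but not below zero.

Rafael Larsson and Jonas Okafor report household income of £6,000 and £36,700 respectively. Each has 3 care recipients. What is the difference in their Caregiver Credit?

£2,556

Rafael (£6,000): Caregiver Credit: base = 3 × £3,300 = £9,900. £6,000 is at or below the £22,500 threshold, so the full £9,900 applies.
Jonas (£36,700): Caregiver Credit: base = 3 × £3,300 = £9,900. 18% of the £14,200 excess over £22,500 is £2,556; credit = £9,900 − £2,556 = £7,344.
Difference: |£9,900 − £7,344| = £2,556.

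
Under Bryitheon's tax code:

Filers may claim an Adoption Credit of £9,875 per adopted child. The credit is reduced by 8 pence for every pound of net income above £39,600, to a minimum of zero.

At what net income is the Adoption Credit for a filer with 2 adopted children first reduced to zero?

Full credit = 2 × £9,875 = £19,750.
The credit falls by 8% of each pound above £39,600, so it reaches zero when the excess is £19,750 / 8% = £246,875: income = £39,600 + £246,875 = £286,475.

£286,475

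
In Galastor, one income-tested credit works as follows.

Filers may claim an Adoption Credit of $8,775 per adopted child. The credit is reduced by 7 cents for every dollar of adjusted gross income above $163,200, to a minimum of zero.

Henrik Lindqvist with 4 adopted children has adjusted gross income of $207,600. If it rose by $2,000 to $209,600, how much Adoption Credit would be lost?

$140

At $207,600 — base = 4 × $8,775 = $35,100. 7% of the $44,400 excess over $163,200 is $3,108; credit = $35,100 − $3,108 = $31,992.
At $209,600 — base = 4 × $8,775 = $35,100. 7% of the $46,400 excess over $163,200 is $3,248; credit = $35,100 − $3,248 = $31,852.
Lost: $31,992 − $31,852 = $140.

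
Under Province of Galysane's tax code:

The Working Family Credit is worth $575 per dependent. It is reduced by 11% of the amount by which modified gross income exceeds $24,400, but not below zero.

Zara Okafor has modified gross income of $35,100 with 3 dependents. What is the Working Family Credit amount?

$548

Working Family Credit: base = 3 × $575 = $1,725. 11% of the $10,700 excess over $24,400 is $1,177; credit = $1,725 − $1,177 = $548.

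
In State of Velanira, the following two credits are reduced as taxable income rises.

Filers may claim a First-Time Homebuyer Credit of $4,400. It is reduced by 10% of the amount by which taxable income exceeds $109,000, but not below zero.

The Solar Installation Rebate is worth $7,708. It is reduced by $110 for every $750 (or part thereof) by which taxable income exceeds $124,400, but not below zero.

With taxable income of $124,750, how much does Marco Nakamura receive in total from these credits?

$10,423

First-Time Homebuyer Credit: 10% of the $15,750 excess over $109,000 is $1,575; credit = $4,400 − $1,575 = $2,825.
Solar Installation Rebate: income exceeds $124,400 by $350, which is 1 full-or-partial $750 increment; reduction = 1 × $110 = $110, leaving $7,598.
Total: $2,825 + $7,598 = $10,423.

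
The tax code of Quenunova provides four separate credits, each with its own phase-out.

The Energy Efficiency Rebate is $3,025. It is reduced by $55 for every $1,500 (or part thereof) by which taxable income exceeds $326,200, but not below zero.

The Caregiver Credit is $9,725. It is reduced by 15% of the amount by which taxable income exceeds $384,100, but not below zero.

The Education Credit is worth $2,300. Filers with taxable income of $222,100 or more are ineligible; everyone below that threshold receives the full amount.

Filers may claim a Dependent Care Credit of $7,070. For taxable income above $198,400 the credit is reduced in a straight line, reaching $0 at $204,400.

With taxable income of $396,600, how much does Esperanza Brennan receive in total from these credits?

$8,290

Energy Efficiency Rebate: income exceeds $326,200 by $70,400, which is 47 full-or-partial $1,500 increments; reduction = 47 × $55 = $2,585, leaving $440.
Caregiver Credit: 15% of the $12,500 excess over $384,100 is $1,875; credit = $9,725 − $1,875 = $7,850.
Education Credit: $396,600 meets or exceeds the $222,100 cutoff, so the credit is $0.
Dependent Care Credit: $396,600 is at or above $204,400, so the credit is $0.
Total: $440 + $7,850 + $0 + $0 = $8,290.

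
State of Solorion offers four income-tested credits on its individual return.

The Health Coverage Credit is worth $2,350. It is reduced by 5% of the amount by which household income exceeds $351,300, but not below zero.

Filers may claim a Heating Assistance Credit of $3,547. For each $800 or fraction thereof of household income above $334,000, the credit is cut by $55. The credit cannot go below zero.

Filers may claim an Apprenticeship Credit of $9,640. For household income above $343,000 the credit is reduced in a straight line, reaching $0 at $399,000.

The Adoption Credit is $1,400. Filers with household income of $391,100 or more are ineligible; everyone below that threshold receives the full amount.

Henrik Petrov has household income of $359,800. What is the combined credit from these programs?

$11,805

Health Coverage Credit: 5% of the $8,500 excess over $351,300 is $425; credit = $2,350 − $425 = $1,925.
Heating Assistance Credit: income exceeds $334,000 by $25,800, which is 33 full-or-partial $800 increments; reduction = 33 × $55 = $1,815, leaving $1,732.
Apprenticeship Credit: $359,800 is $16,800 into a $56,000 phase-out range, leaving 39,200/56,000 of the credit: $9,640 × 39,200/56,000 = $6,748.
Adoption Credit: $359,800 is below the $391,100 cutoff, so the full $1,400 applies.
Total: $1,925 + $1,732 + $6,748 + $1,400 = $11,805.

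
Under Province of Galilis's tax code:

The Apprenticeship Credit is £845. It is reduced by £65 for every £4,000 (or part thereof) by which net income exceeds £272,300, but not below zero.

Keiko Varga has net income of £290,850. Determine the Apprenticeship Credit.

Apprenticeship Credit: income exceeds £272,300 by £18,550, which is 5 full-or-partial £4,000 increments; reduction = 5 × £65 = £325, leaving £520.

£520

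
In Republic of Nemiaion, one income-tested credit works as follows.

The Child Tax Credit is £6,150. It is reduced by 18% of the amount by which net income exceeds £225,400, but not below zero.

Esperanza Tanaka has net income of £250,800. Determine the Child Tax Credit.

£1,578

Child Tax Credit: 18% of the £25,400 excess over £225,400 is £4,572; credit = £6,150 − £4,572 = £1,578.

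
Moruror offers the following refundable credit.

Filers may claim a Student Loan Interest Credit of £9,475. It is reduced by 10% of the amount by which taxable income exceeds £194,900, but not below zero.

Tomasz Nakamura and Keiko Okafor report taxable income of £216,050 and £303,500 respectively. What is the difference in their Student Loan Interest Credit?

Tomasz (£216,050): Student Loan Interest Credit: 10% of the £21,150 excess over £194,900 is £2,115; credit = £9,475 − £2,115 = £7,360.
Keiko (£303,500): Student Loan Interest Credit: 10% of the £108,600 excess over £194,900 is £10,860 ≥ base, so the credit is £0.
Difference: |£7,360 − £0| = £7,360.

£7,360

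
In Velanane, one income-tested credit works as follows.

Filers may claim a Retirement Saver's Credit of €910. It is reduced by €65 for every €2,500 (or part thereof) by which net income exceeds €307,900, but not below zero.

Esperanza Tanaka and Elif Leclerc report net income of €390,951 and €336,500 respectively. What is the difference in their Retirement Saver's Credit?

Esperanza (€390,951): Retirement Saver's Credit: income exceeds €307,900 by €83,051 → 34 increments × €65 = €2,210 ≥ base, so the credit is €0.
Elif (€336,500): Retirement Saver's Credit: income exceeds €307,900 by €28,600, which is 12 full-or-partial €2,500 increments; reduction = 12 × €65 = €780, leaving €130.
Difference: |€0 − €130| = €130.

€130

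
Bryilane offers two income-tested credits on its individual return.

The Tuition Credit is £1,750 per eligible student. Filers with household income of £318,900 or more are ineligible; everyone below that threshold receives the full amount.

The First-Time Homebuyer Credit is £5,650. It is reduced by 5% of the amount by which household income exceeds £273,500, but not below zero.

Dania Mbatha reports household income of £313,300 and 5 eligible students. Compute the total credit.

Tuition Credit: base = 5 × £1,750 = £8,750. £313,300 is below the £318,900 cutoff, so the full £8,750 applies.
First-Time Homebuyer Credit: 5% of the £39,800 excess over £273,500 is £1,990; credit = £5,650 − £1,990 = £3,660.
Total: £8,750 + £3,660 = £12,410.

£12,410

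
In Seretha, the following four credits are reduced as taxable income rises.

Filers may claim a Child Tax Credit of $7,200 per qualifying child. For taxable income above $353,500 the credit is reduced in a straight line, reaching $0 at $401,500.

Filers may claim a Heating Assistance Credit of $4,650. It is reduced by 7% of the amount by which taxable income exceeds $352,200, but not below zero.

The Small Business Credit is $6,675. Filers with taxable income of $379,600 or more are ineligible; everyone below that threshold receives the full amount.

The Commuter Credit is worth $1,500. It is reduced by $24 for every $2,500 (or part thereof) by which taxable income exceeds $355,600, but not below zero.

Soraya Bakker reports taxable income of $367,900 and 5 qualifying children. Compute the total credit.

$36,806

Child Tax Credit: base = 5 × $7,200 = $36,000. $367,900 is $14,400 into a $48,000 phase-out range, leaving 33,600/48,000 of the credit: $36,000 × 33,600/48,000 = $25,200.
Heating Assistance Credit: 7% of the $15,700 excess over $352,200 is $1,099; credit = $4,650 − $1,099 = $3,551.
Small Business Credit: $367,900 is below the $379,600 cutoff, so the full $6,675 applies.
Commuter Credit: income exceeds $355,600 by $12,300, which is 5 full-or-partial $2,500 increments; reduction = 5 × $24 = $120, leaving $1,380.
Total: $25,200 + $3,551 + $6,675 + $1,380 = $36,806.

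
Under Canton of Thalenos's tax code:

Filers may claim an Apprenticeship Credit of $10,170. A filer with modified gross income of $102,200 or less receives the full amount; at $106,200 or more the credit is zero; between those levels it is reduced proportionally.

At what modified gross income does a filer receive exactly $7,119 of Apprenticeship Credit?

$103,400

$7,119 is 7,119/10,170 of the full $10,170, so 3,051/10,170 of the $4,000 range has been used: income = $102,200 + $4,000 × 3,051/10,170 = $103,400.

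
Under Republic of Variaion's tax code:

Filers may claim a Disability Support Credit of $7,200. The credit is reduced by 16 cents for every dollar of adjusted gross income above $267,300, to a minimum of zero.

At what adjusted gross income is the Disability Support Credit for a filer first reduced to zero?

The credit falls by 16% of each dollar above $267,300, so it reaches zero when the excess is $7,200 / 16% = $45,000: income = $267,300 + $45,000 = $312,300.

$312,300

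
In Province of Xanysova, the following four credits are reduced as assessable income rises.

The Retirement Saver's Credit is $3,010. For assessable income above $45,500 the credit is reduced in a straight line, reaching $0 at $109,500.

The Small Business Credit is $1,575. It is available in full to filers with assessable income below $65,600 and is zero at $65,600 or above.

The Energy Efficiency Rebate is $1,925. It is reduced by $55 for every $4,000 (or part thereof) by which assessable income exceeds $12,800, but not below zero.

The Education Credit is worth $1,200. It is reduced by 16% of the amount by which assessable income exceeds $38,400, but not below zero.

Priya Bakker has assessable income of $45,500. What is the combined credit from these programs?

$6,079

Retirement Saver's Credit: $45,500 is at or below the $45,500 threshold, so the full $3,010 applies.
Small Business Credit: $45,500 is below the $65,600 cutoff, so the full $1,575 applies.
Energy Efficiency Rebate: income exceeds $12,800 by $32,700, which is 9 full-or-partial $4,000 increments; reduction = 9 × $55 = $495, leaving $1,430.
Education Credit: 16% of the $7,100 excess over $38,400 is $1,136; credit = $1,200 − $1,136 = $64.
Total: $3,010 + $1,575 + $1,430 + $64 = $6,079.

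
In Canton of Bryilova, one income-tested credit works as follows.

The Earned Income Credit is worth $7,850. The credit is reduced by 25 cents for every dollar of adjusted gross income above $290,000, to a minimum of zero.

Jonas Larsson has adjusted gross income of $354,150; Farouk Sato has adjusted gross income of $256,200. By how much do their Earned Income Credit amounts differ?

$7,850

Jonas ($354,150): Earned Income Credit: 25% of the $64,150 excess over $290,000 is $16,037.50 ≥ base, so the credit is $0.
Farouk ($256,200): Earned Income Credit: $256,200 is at or below the $290,000 threshold, so the full $7,850 applies.
Difference: |$0 − $7,850| = $7,850.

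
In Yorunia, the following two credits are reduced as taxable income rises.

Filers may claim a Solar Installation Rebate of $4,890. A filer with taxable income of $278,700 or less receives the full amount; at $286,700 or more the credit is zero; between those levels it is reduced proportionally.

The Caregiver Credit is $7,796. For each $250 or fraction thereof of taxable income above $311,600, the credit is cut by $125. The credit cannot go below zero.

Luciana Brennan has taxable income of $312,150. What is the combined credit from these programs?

$7,421

Solar Installation Rebate: $312,150 is at or above $286,700, so the credit is $0.
Caregiver Credit: income exceeds $311,600 by $550, which is 3 full-or-partial $250 increments; reduction = 3 × $125 = $375, leaving $7,421.
Total: $0 + $7,421 = $7,421.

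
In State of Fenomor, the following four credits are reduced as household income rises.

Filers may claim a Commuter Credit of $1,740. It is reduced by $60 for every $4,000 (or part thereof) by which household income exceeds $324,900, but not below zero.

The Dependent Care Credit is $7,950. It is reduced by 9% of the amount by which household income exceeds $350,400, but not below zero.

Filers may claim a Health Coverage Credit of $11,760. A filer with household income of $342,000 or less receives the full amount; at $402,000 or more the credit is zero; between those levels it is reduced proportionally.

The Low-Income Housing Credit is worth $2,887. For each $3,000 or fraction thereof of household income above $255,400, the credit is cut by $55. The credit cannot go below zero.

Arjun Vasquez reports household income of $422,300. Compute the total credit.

$1,719

Commuter Credit: income exceeds $324,900 by $97,400, which is 25 full-or-partial $4,000 increments; reduction = 25 × $60 = $1,500, leaving $240.
Dependent Care Credit: 9% of the $71,900 excess over $350,400 is $6,471; credit = $7,950 − $6,471 = $1,479.
Health Coverage Credit: $422,300 is at or above $402,000, so the credit is $0.
Low-Income Housing Credit: income exceeds $255,400 by $166,900 → 56 increments × $55 = $3,080 ≥ base, so the credit is $0.
Total: $240 + $1,479 + $0 + $0 = $1,719.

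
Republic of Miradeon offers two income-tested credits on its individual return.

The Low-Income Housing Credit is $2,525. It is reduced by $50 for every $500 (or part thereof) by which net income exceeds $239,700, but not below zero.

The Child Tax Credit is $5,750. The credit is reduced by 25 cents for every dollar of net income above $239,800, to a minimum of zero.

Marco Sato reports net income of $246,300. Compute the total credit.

$5,950

Low-Income Housing Credit: income exceeds $239,700 by $6,600, which is 14 full-or-partial $500 increments; reduction = 14 × $50 = $700, leaving $1,825.
Child Tax Credit: 25% of the $6,500 excess over $239,800 is $1,625; credit = $5,750 − $1,625 = $4,125.
Total: $1,825 + $4,125 = $5,950.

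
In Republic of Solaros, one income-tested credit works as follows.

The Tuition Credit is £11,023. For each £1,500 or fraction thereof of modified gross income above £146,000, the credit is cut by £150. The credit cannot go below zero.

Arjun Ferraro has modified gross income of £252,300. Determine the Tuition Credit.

Tuition Credit: income exceeds £146,000 by £106,300, which is 71 full-or-partial £1,500 increments; reduction = 71 × £150 = £10,650, leaving £373.

£373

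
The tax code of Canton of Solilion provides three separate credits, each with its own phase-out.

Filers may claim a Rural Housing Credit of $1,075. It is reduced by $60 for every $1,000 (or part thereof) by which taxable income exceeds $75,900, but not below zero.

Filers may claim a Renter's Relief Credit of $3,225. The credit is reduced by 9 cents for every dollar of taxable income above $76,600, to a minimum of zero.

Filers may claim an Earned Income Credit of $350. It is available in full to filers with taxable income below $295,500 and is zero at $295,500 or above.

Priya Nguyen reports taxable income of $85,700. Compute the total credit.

$3,231

Rural Housing Credit: income exceeds $75,900 by $9,800, which is 10 full-or-partial $1,000 increments; reduction = 10 × $60 = $600, leaving $475.
Renter's Relief Credit: 9% of the $9,100 excess over $76,600 is $819; credit = $3,225 − $819 = $2,406.
Earned Income Credit: $85,700 is below the $295,500 cutoff, so the full $350 applies.
Total: $475 + $2,406 + $350 = $3,231.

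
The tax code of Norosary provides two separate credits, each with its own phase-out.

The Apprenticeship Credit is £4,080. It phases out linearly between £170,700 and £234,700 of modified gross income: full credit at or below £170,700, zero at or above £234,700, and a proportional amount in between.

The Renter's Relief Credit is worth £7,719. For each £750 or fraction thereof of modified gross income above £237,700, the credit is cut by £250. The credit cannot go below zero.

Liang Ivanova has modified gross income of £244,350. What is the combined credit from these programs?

Apprenticeship Credit: £244,350 is at or above £234,700, so the credit is £0.
Renter's Relief Credit: income exceeds £237,700 by £6,650, which is 9 full-or-partial £750 increments; reduction = 9 × £250 = £2,250, leaving £5,469.
Total: £0 + £5,469 = £5,469.

£5,469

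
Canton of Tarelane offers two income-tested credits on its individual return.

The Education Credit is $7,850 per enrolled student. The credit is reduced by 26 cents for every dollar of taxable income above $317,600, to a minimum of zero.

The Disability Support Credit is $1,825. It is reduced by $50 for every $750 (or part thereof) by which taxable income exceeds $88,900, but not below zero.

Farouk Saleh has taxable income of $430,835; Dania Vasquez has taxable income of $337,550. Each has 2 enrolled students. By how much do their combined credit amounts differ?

$10,513

Farouk ($430,835): Education Credit: base = 2 × $7,850 = $15,700. 26% of the $113,235 excess over $317,600 is $29,441.10 ≥ base, so the credit is $0. Disability Support Credit: income exceeds $88,900 by $341,935 → 456 increments × $50 = $22,800 ≥ base, so the credit is $0. total $0 + $0 = $0
Dania ($337,550): Education Credit: base = 2 × $7,850 = $15,700. 26% of the $19,950 excess over $317,600 is $5,187; credit = $15,700 − $5,187 = $10,513. Disability Support Credit: income exceeds $88,900 by $248,650 → 332 increments × $50 = $16,600 ≥ base, so the credit is $0. total $10,513 + $0 = $10,513
Difference: |$0 − $10,513| = $10,513.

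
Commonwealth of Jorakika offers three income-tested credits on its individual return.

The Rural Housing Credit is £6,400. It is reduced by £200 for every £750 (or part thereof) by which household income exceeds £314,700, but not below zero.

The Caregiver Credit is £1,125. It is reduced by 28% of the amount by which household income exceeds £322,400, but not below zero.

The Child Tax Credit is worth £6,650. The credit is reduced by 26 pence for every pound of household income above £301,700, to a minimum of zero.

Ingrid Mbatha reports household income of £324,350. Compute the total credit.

Rural Housing Credit: income exceeds £314,700 by £9,650, which is 13 full-or-partial £750 increments; reduction = 13 × £200 = £2,600, leaving £3,800.
Caregiver Credit: 28% of the £1,950 excess over £322,400 is £546; credit = £1,125 − £546 = £579.
Child Tax Credit: 26% of the £22,650 excess over £301,700 is £5,889; credit = £6,650 − £5,889 = £761.
Total: £3,800 + £579 + £761 = £5,140.

£5,140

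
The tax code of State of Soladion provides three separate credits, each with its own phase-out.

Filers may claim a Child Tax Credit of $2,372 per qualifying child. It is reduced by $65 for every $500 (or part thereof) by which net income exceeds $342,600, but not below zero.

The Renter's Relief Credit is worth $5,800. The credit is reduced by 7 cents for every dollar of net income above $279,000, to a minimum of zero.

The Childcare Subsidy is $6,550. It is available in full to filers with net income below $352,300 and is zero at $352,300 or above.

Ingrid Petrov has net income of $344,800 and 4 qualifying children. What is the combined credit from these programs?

Child Tax Credit: base = 4 × $2,372 = $9,488. income exceeds $342,600 by $2,200, which is 5 full-or-partial $500 increments; reduction = 5 × $65 = $325, leaving $9,163.
Renter's Relief Credit: 7% of the $65,800 excess over $279,000 is $4,606; credit = $5,800 − $4,606 = $1,194.
Childcare Subsidy: $344,800 is below the $352,300 cutoff, so the full $6,550 applies.
Total: $9,163 + $1,194 + $6,550 = $16,907.

$16,907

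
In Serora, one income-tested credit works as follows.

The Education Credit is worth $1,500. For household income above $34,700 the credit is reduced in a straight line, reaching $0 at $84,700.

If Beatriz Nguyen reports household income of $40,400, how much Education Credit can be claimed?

$1,329

Education Credit: $40,400 is $5,700 into a $50,000 phase-out range, leaving 44,300/50,000 of the credit: $1,500 × 44,300/50,000 = $1,329.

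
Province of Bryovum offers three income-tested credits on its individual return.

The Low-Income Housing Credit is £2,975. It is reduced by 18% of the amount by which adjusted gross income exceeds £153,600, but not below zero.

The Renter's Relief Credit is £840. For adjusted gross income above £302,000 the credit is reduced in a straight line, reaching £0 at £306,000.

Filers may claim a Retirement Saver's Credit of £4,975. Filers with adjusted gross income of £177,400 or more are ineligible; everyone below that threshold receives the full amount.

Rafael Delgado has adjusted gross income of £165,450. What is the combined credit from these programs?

Low-Income Housing Credit: 18% of the £11,850 excess over £153,600 is £2,133; credit = £2,975 − £2,133 = £842.
Renter's Relief Credit: £165,450 is at or below the £302,000 threshold, so the full £840 applies.
Retirement Saver's Credit: £165,450 is below the £177,400 cutoff, so the full £4,975 applies.
Total: £842 + £840 + £4,975 = £6,657.

£6,657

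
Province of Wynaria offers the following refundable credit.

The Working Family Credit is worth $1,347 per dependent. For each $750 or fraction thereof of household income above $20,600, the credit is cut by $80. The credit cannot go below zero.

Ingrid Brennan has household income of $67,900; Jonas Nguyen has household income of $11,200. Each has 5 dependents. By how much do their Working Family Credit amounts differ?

$5,120

Ingrid ($67,900): Working Family Credit: base = 5 × $1,347 = $6,735. income exceeds $20,600 by $47,300, which is 64 full-or-partial $750 increments; reduction = 64 × $80 = $5,120, leaving $1,615.
Jonas ($11,200): Working Family Credit: base = 5 × $1,347 = $6,735. $11,200 is at or below the $20,600 threshold, so the full $6,735 applies.
Difference: |$1,615 − $6,735| = $5,120.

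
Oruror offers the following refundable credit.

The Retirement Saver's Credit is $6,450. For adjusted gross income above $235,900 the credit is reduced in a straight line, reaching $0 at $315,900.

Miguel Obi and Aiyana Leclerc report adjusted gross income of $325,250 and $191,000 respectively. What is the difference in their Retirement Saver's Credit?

$6,450

Miguel ($325,250): Retirement Saver's Credit: $325,250 is at or above $315,900, so the credit is $0.
Aiyana ($191,000): Retirement Saver's Credit: $191,000 is at or below the $235,900 threshold, so the full $6,450 applies.
Difference: |$0 − $6,450| = $6,450.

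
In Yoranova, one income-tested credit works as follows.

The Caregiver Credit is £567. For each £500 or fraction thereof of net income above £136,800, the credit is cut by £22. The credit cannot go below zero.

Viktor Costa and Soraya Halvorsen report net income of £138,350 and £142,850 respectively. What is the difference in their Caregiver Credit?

Viktor (£138,350): Caregiver Credit: income exceeds £136,800 by £1,550, which is 4 full-or-partial £500 increments; reduction = 4 × £22 = £88, leaving £479.
Soraya (£142,850): Caregiver Credit: income exceeds £136,800 by £6,050, which is 13 full-or-partial £500 increments; reduction = 13 × £22 = £286, leaving £281.
Difference: |£479 − £281| = £198.

£198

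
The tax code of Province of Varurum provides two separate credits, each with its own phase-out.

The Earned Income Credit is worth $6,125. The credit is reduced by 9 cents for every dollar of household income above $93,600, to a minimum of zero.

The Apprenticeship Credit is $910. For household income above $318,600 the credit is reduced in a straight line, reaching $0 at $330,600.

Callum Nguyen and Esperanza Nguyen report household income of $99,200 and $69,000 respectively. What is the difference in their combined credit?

$504

Callum ($99,200): Earned Income Credit: 9% of the $5,600 excess over $93,600 is $504; credit = $6,125 − $504 = $5,621. Apprenticeship Credit: $99,200 is at or below the $318,600 threshold, so the full $910 applies. total $5,621 + $910 = $6,531
Esperanza ($69,000): Earned Income Credit: $69,000 is at or below the $93,600 threshold, so the full $6,125 applies. Apprenticeship Credit: $69,000 is at or below the $318,600 threshold, so the full $910 applies. total $6,125 + $910 = $7,035
Difference: |$6,531 − $7,035| = $504.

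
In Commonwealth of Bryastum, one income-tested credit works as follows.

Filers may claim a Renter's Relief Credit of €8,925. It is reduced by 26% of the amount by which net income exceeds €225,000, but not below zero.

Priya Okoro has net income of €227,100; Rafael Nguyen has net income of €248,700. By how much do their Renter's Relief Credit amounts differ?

€5,616

Priya (€227,100): Renter's Relief Credit: 26% of the €2,100 excess over €225,000 is €546; credit = €8,925 − €546 = €8,379.
Rafael (€248,700): Renter's Relief Credit: 26% of the €23,700 excess over €225,000 is €6,162; credit = €8,925 − €6,162 = €2,763.
Difference: |€8,379 − €2,763| = €5,616.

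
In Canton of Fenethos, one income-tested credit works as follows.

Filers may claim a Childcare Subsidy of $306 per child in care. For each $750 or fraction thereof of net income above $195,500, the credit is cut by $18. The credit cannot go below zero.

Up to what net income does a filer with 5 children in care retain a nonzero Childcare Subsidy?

Full credit = 5 × $306 = $1,530.
After 84 increments the reduction is 84 × $18 = $1,512, leaving $18; one more increment wipes it out. Increment 84 ends at excess 84 × $750 = $63,000, so the highest qualifying income is $195,500 + $63,000 = $258,500.

$258,500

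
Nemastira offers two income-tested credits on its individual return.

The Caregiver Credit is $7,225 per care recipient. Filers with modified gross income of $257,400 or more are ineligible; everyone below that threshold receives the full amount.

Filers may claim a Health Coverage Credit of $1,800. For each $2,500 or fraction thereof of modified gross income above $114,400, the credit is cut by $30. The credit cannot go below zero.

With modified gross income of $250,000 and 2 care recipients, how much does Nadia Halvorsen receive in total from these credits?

$14,600

Caregiver Credit: base = 2 × $7,225 = $14,450. $250,000 is below the $257,400 cutoff, so the full $14,450 applies.
Health Coverage Credit: income exceeds $114,400 by $135,600, which is 55 full-or-partial $2,500 increments; reduction = 55 × $30 = $1,650, leaving $150.
Total: $14,450 + $150 = $14,600.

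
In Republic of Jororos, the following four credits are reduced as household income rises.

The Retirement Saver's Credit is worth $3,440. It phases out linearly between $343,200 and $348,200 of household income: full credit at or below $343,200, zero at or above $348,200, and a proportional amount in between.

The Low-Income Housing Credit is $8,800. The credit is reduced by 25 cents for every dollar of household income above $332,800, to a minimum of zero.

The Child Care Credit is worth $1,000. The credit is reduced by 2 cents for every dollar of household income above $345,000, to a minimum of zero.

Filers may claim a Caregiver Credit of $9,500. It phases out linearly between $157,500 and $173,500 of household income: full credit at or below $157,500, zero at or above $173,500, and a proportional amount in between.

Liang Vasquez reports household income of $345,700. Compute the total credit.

$8,281

Retirement Saver's Credit: $345,700 is $2,500 into a $5,000 phase-out range, leaving 2,500/5,000 of the credit: $3,440 × 2,500/5,000 = $1,720.
Low-Income Housing Credit: 25% of the $12,900 excess over $332,800 is $3,225; credit = $8,800 − $3,225 = $5,575.
Child Care Credit: 2% of the $700 excess over $345,000 is $14; credit = $1,000 − $14 = $986.
Caregiver Credit: $345,700 is at or above $173,500, so the credit is $0.
Total: $1,720 + $5,575 + $986 + $0 = $8,281.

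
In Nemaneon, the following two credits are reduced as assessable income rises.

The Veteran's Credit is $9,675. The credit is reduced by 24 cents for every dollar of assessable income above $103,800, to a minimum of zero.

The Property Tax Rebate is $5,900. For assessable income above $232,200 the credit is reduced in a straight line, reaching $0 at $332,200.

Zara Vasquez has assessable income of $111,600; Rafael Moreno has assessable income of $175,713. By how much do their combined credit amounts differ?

Zara ($111,600): Veteran's Credit: 24% of the $7,800 excess over $103,800 is $1,872; credit = $9,675 − $1,872 = $7,803. Property Tax Rebate: $111,600 is at or below the $232,200 threshold, so the full $5,900 applies. total $7,803 + $5,900 = $13,703
Rafael ($175,713): Veteran's Credit: 24% of the $71,913 excess over $103,800 is $17,259.12 ≥ base, so the credit is $0. Property Tax Rebate: $175,713 is at or below the $232,200 threshold, so the full $5,900 applies. total $0 + $5,900 = $5,900
Difference: |$13,703 − $5,900| = $7,803.

$7,803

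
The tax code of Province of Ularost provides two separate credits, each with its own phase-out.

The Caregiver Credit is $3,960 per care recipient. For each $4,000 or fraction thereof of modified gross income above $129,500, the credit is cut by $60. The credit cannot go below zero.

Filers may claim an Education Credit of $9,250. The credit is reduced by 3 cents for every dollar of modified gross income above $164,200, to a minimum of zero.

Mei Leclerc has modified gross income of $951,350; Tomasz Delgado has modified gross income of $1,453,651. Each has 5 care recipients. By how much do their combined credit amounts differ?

Mei ($951,350): Caregiver Credit: base = 5 × $3,960 = $19,800. income exceeds $129,500 by $821,850, which is 206 full-or-partial $4,000 increments; reduction = 206 × $60 = $12,360, leaving $7,440. Education Credit: 3% of the $787,150 excess over $164,200 is $23,614.50 ≥ base, so the credit is $0. total $7,440 + $0 = $7,440
Tomasz ($1,453,651): Caregiver Credit: base = 5 × $3,960 = $19,800. income exceeds $129,500 by $1,324,151 → 332 increments × $60 = $19,920 ≥ base, so the credit is $0. Education Credit: 3% of the $1,289,451 excess over $164,200 is $38,683.53 ≥ base, so the credit is $0. total $0 + $0 = $0
Difference: |$7,440 − $0| = $7,440.

$7,440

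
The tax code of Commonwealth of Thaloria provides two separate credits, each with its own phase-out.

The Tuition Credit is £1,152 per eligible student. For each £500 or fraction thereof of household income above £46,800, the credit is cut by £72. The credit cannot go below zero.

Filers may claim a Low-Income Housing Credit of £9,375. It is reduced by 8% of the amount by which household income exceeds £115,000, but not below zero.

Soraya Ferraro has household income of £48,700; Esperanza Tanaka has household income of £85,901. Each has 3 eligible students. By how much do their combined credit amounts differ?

£3,168

Soraya (£48,700): Tuition Credit: base = 3 × £1,152 = £3,456. income exceeds £46,800 by £1,900, which is 4 full-or-partial £500 increments; reduction = 4 × £72 = £288, leaving £3,168. Low-Income Housing Credit: £48,700 is at or below the £115,000 threshold, so the full £9,375 applies. total £3,168 + £9,375 = £12,543
Esperanza (£85,901): Tuition Credit: base = 3 × £1,152 = £3,456. income exceeds £46,800 by £39,101 → 79 increments × £72 = £5,688 ≥ base, so the credit is £0. Low-Income Housing Credit: £85,901 is at or below the £115,000 threshold, so the full £9,375 applies. total £0 + £9,375 = £9,375
Difference: |£12,543 − £9,375| = £3,168.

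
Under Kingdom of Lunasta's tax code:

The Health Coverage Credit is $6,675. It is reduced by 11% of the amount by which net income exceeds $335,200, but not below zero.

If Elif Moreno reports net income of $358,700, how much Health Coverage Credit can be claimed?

Health Coverage Credit: 11% of the $23,500 excess over $335,200 is $2,585; credit = $6,675 − $2,585 = $4,090.

$4,090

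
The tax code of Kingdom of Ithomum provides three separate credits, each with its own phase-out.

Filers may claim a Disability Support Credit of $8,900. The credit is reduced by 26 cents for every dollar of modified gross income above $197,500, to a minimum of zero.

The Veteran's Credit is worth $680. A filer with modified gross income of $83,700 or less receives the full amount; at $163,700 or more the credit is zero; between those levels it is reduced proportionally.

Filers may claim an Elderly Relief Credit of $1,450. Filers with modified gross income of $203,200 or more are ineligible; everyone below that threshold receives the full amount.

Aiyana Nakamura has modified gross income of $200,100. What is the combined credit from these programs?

Disability Support Credit: 26% of the $2,600 excess over $197,500 is $676; credit = $8,900 − $676 = $8,224.
Veteran's Credit: $200,100 is at or above $163,700, so the credit is $0.
Elderly Relief Credit: $200,100 is below the $203,200 cutoff, so the full $1,450 applies.
Total: $8,224 + $0 + $1,450 = $9,674.

$9,674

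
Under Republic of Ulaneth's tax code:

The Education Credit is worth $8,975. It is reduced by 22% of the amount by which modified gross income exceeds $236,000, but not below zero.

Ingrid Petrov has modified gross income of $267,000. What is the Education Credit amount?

Education Credit: 22% of the $31,000 excess over $236,000 is $6,820; credit = $8,975 − $6,820 = $2,155.

$2,155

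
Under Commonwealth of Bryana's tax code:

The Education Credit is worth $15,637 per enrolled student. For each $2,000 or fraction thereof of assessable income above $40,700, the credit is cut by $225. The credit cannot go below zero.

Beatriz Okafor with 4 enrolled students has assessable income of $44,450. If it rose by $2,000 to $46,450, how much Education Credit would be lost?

$225

At $44,450 — base = 4 × $15,637 = $62,548. income exceeds $40,700 by $3,750, which is 2 full-or-partial $2,000 increments; reduction = 2 × $225 = $450, leaving $62,098.
At $46,450 — base = 4 × $15,637 = $62,548. income exceeds $40,700 by $5,750, which is 3 full-or-partial $2,000 increments; reduction = 3 × $225 = $675, leaving $61,873.
Lost: $62,098 − $61,873 = $225.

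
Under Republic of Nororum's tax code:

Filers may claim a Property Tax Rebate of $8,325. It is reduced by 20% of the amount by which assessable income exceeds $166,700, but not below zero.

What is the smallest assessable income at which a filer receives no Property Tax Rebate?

$208,325

The credit falls by 20% of each dollar above $166,700, so it reaches zero when the excess is $8,325 / 20% = $41,625: income = $166,700 + $41,625 = $208,325.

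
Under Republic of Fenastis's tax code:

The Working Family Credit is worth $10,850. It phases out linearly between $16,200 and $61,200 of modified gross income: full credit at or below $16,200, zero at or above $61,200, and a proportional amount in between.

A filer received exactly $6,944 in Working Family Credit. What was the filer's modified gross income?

$32,400

$6,944 is 6,944/10,850 of the full $10,850, so 3,906/10,850 of the $45,000 range has been used: income = $16,200 + $45,000 × 3,906/10,850 = $32,400.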